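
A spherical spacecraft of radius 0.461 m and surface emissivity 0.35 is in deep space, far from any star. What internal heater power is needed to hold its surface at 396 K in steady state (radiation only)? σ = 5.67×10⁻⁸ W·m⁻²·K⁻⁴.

P ≈ 1300 W

P = εσ·4πr²·T⁴.
4πr² = 2.671 m²; T⁴ = 2.459×10¹⁰ K⁴.
P = 0.35·5.67×10⁻⁸·2.671·2.459×10¹⁰.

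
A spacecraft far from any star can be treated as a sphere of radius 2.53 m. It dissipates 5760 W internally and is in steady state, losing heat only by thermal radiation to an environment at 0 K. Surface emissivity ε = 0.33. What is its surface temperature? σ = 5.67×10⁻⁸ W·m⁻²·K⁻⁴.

Steady state: internal power = radiated power, P = εσA T⁴.
Radiating area A = 4πr² = 80.44 m².
T⁴ = P/(εσA) = 5760/(0.33·5.67×10⁻⁸·80.44) = 3.827×10⁹ K⁴.
T = (3.827×10⁹)^(1/4).

T ≈ 249 K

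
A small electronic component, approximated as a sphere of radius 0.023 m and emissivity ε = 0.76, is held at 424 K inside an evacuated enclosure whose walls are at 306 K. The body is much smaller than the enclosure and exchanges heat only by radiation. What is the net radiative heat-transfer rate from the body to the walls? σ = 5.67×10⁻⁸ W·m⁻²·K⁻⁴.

For a small grey body in a large enclosure: P_net = εσA(T_body⁴ − T_wall⁴).
A = 4πr² = 0.006648 m²; T_body⁴ − T_wall⁴ = 3.232×10¹⁰ − 8.768×10⁹ = 2.355×10¹⁰ K⁴.
|P_net| = 0.76·5.67×10⁻⁸·0.006648·2.355×10¹⁰.

P_net ≈ 6.75 W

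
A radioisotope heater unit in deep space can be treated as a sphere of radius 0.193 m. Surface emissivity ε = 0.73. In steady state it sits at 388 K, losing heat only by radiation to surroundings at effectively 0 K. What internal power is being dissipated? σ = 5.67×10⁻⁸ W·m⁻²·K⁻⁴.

Steady state: P = εσA T⁴.
A = 4πr² = 0.4681 m²; T⁴ = (388)⁴ = 2.266×10¹⁰ K⁴.
P = 0.73 × 5.67×10⁻⁸ × 0.4681 × 2.266×10¹⁰.

P ≈ 439 W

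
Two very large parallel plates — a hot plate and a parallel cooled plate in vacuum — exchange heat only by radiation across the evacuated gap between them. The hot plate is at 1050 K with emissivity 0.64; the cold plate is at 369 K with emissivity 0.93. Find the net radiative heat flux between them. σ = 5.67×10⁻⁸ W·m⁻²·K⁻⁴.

For two infinite grey parallel plates, q = σ(T₁⁴ − T₂⁴)/(1/ε₁ + 1/ε₂ − 1).
T₁⁴ − T₂⁴ = 1.216×10¹² − 1.854×10¹⁰ = 1.197×10¹² K⁴.
1/ε₁ + 1/ε₂ − 1 = 1.562 + 1.075 − 1 = 1.638.
q = 5.67×10⁻⁸ × 1.197×10¹² / 1.638.

q ≈ 41400 W/m²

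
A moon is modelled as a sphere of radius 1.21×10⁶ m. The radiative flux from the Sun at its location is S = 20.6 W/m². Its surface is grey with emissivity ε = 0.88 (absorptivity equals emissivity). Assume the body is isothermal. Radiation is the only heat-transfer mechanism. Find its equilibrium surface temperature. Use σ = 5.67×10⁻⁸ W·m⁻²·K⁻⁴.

T ≈ 97.6 K

At equilibrium, absorbed power = emitted power.
Absorbing cross-section = πr² = 4.600×10¹² m²; emitting surface = 4πr² = 1.840×10¹³ m² (ratio 4).
εS·A_cross = εσ·A_surf·T⁴  ⇒  T⁴ = S/(4σ)   (ε cancels).
T⁴ = 20.6/(4·5.67×10⁻⁸) = 9.083×10⁷ K⁴.
T = (9.083×10⁷)^(1/4).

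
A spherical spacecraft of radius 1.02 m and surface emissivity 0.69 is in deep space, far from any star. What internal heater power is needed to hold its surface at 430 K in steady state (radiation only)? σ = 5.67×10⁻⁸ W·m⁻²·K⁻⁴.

P ≈ 17500 W

P = εσ·4πr²·T⁴.
4πr² = 13.07 m²; T⁴ = 3.419×10¹⁰ K⁴.
P = 0.69·5.67×10⁻⁸·13.07·3.419×10¹⁰.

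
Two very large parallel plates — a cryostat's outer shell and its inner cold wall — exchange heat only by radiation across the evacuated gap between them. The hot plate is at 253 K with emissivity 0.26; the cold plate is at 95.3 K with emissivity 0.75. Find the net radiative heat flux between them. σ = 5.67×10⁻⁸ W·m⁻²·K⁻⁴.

For two infinite grey parallel plates, q = σ(T₁⁴ − T₂⁴)/(1/ε₁ + 1/ε₂ − 1).
T₁⁴ − T₂⁴ = 4.097×10⁹ − 8.248×10⁷ = 4.015×10⁹ K⁴.
1/ε₁ + 1/ε₂ − 1 = 3.846 + 1.333 − 1 = 4.179.
q = 5.67×10⁻⁸ × 4.015×10⁹ / 4.179.

q ≈ 54.5 W/m²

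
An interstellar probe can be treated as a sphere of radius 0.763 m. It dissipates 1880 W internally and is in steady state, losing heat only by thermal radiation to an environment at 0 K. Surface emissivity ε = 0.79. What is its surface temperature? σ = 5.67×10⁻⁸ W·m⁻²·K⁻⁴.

Steady state: internal power = radiated power, P = εσA T⁴.
Radiating area A = 4πr² = 7.316 m².
T⁴ = P/(εσA) = 1880/(0.79·5.67×10⁻⁸·7.316) = 5.737×10⁹ K⁴.
T = (5.737×10⁹)^(1/4).

T ≈ 275 K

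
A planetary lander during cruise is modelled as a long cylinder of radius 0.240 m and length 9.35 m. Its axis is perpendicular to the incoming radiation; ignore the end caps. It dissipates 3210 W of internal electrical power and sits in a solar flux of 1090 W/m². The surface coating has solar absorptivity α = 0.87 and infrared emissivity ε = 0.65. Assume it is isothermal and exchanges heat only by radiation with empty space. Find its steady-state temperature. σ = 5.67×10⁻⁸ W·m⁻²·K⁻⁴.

At steady state, absorbed solar power + internal power = radiated power.
Absorbed: α·S·A_cross = 0.87·1090·4.488 = 4256 W (cross-section 2rL).
Total input = 4256 + 3210 = 7466 W.
Radiated: εσ·A_surf·T⁴ with A_surf = 2πrL = 14.10 m².
T⁴ = 7466/(0.65·5.67×10⁻⁸·14.10) = 1.437×10¹⁰ K⁴.

T ≈ 346 K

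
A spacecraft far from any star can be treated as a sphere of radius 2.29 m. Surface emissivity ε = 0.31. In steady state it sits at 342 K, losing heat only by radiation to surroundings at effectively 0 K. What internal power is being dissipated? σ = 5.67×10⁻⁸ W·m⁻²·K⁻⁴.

Steady state: P = εσA T⁴.
A = 4πr² = 65.90 m²; T⁴ = (342)⁴ = 1.368×10¹⁰ K⁴.
P = 0.31 × 5.67×10⁻⁸ × 65.90 × 1.368×10¹⁰.

P ≈ 15800 W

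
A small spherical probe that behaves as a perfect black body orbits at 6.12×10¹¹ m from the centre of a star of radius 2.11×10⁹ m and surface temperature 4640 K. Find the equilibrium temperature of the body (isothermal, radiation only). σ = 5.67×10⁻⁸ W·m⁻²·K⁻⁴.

The star's surface emits σT_*⁴; at distance d the flux is S = σT_*⁴(R_*/d)².
S = 5.67×10⁻⁸·(4640)⁴·(2.11×10⁹/6.12×10¹¹)² = 312.4 W/m².
For an isothermal sphere T⁴ = (1−a)S/(4σ) = 1.377×10⁹ K⁴.

T ≈ 193 K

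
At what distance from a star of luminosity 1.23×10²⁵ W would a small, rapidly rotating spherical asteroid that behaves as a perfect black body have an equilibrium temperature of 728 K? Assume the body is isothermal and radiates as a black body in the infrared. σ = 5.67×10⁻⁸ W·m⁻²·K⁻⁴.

d ≈ 3.92×10⁹ m

For an isothermal black-emitting sphere, (1−a)S·πr² = σ·4πr²·T⁴ ⇒ S = 4σT⁴/(1−a).
S = 4·5.67×10⁻⁸·(728)⁴/1.00 = 63700 W/m².
Flux falls as S = L/(4πd²), so d = √(L/(4πS)) = √(1.23×10²⁵/(4π·63700)).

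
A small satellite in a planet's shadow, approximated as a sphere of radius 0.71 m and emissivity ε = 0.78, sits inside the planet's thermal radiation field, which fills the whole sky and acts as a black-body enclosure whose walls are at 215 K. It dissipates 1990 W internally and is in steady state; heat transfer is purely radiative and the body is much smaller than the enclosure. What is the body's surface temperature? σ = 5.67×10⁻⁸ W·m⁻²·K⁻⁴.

For a small grey body in a large enclosure, net radiated power = εσA(T⁴ − T_w⁴).
Steady state: P = εσA(T⁴ − T_w⁴) with A = 4πr² = 6.335 m².
T⁴ = P/(εσA) + T_w⁴ = 1990/(0.78·5.67×10⁻⁸·6.335) + (215)⁴
    = 7.103×10⁹ + 2.137×10⁹ = 9.240×10⁹ K⁴.

T ≈ 310 K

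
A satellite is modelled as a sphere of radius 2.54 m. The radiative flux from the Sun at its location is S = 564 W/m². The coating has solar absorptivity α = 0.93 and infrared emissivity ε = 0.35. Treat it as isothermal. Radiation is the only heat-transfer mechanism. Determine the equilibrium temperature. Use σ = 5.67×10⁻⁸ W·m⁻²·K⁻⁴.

At equilibrium, absorbed power = emitted power.
Absorbing cross-section = πr² = 20.27 m²; emitting surface = 4πr² = 81.07 m² (ratio 4).
αS·A_cross = εσ·A_surf·T⁴  ⇒  T⁴ = αS/(ε·4σ).
T⁴ = 0.930·564/(0.35·4·5.67×10⁻⁸) = 6.608×10⁹ K⁴.
T = (6.608×10⁹)^(1/4).

T ≈ 285 K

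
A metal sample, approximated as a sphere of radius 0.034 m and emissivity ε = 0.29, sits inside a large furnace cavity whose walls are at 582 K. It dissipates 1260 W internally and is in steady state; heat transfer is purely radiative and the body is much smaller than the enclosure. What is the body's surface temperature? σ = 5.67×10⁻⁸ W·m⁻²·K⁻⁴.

T ≈ 1520 K

For a small grey body in a large enclosure, net radiated power = εσA(T⁴ − T_w⁴).
Steady state: P = εσA(T⁴ − T_w⁴) with A = 4πr² = 0.01453 m².
T⁴ = P/(εσA) + T_w⁴ = 1260/(0.29·5.67×10⁻⁸·0.01453) + (582)⁴
    = 5.275×10¹² + 1.147×10¹¹ = 5.390×10¹² K⁴.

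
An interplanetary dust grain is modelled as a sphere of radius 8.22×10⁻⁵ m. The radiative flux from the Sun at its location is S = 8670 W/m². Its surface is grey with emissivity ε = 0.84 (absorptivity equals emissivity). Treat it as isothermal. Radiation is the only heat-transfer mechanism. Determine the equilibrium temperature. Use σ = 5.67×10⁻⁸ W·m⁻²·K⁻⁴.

T ≈ 442 K

At equilibrium, absorbed power = emitted power.
Absorbing cross-section = πr² = 2.123×10⁻⁸ m²; emitting surface = 4πr² = 8.491×10⁻⁸ m² (ratio 4).
εS·A_cross = εσ·A_surf·T⁴  ⇒  T⁴ = S/(4σ)   (ε cancels).
T⁴ = 8670/(4·5.67×10⁻⁸) = 3.823×10¹⁰ K⁴.
T = (3.823×10¹⁰)^(1/4).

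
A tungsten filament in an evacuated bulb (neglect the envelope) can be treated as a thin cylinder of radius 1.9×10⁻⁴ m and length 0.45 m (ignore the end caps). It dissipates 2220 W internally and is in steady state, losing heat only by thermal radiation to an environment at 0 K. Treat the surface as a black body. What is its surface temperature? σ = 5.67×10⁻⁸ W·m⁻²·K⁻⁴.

T ≈ 2920 K

Steady state: internal power = radiated power, P = εσA T⁴.
Radiating area A = 2πrL = 5.372×10⁻⁴ m².
T⁴ = P/(εσA) = 2220/(1.0·5.67×10⁻⁸·5.372×10⁻⁴) = 7.288×10¹³ K⁴.
T = (7.288×10¹³)^(1/4).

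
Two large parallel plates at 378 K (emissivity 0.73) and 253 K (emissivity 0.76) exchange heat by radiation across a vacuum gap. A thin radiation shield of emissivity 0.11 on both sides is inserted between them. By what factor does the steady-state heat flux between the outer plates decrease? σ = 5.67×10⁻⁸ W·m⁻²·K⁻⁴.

Without shield: q₀ = σΔ(T⁴)/(1/ε₁+1/ε₂−1) with denominator 1.686.
With shield the two gaps are in series; the resistances add: (1/ε₁+1/ε_s−1)+(1/ε_s+1/ε₂−1) = 9.461+9.407 = 18.87.
Heat-flux ratio q₀/q = 18.87/1.686.

factor ≈ 11.2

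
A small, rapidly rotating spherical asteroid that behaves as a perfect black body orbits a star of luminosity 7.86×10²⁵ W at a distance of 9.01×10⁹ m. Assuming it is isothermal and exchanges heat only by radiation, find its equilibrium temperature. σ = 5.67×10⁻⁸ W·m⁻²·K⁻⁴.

T ≈ 763 K

First find the stellar flux at distance d: S = L/(4πd²) = 7.86×10²⁵/(4π·(9.01×10⁹)²) = 77050 W/m².
For an isothermal sphere, absorbed (1−a)S·πr² = emitted σ·4πr²·T⁴, so T⁴ = (1−a)S/(4σ).
T⁴ = 1.00·77050/(4·5.67×10⁻⁸) = 3.397×10¹¹ K⁴.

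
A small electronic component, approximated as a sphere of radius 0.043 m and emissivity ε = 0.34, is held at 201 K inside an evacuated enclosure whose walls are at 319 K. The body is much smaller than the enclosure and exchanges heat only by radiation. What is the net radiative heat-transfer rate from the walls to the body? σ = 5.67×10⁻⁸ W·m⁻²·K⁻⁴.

P_net ≈ 3.91 W

For a small grey body in a large enclosure: P_net = εσA(T_body⁴ − T_wall⁴).
A = 4πr² = 0.02324 m²; T_body⁴ − T_wall⁴ = 1.632×10⁹ − 1.036×10¹⁰ = -8.723×10⁹ K⁴.
|P_net| = 0.34·5.67×10⁻⁸·0.02324·8.723×10⁹.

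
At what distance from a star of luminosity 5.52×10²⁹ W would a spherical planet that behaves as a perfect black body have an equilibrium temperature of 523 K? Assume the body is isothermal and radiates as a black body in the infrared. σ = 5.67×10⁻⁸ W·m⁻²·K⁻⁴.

d ≈ 1.61×10¹² m

For an isothermal black-emitting sphere, (1−a)S·πr² = σ·4πr²·T⁴ ⇒ S = 4σT⁴/(1−a).
S = 4·5.67×10⁻⁸·(523)⁴/1.00 = 16970 W/m².
Flux falls as S = L/(4πd²), so d = √(L/(4πS)) = √(5.52×10²⁹/(4π·16970)).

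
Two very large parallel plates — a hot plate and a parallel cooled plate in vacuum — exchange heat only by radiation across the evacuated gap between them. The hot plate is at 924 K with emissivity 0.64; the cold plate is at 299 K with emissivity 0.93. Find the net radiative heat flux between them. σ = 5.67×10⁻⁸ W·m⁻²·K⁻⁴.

q ≈ 25000 W/m²

For two infinite grey parallel plates, q = σ(T₁⁴ − T₂⁴)/(1/ε₁ + 1/ε₂ − 1).
T₁⁴ − T₂⁴ = 7.289×10¹¹ − 7.993×10⁹ = 7.209×10¹¹ K⁴.
1/ε₁ + 1/ε₂ − 1 = 1.562 + 1.075 − 1 = 1.638.
q = 5.67×10⁻⁸ × 7.209×10¹¹ / 1.638.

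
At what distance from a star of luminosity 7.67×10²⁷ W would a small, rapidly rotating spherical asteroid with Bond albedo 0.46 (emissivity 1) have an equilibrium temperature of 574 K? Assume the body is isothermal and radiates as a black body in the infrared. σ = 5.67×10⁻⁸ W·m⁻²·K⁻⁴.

d ≈ 1.16×10¹¹ m

For an isothermal black-emitting sphere, (1−a)S·πr² = σ·4πr²·T⁴ ⇒ S = 4σT⁴/(1−a).
S = 4·5.67×10⁻⁸·(574)⁴/0.540 = 45590 W/m².
Flux falls as S = L/(4πd²), so d = √(L/(4πS)) = √(7.67×10²⁷/(4π·45590)).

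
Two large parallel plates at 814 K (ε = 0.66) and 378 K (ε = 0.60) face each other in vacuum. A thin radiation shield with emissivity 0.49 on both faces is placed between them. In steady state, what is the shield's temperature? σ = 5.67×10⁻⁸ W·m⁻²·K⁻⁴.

T_s ≈ 697 K

In steady state the net flux on the hot side equals that on the cold side.
σ(T₁⁴−T_s⁴)/D₁ = σ(T_s⁴−T₂⁴)/D₂, with D₁ = 1/ε₁+1/ε_s−1 = 2.556, D₂ = 1/ε_s+1/ε₂−1 = 2.707.
Solve for T_s⁴: T_s⁴ = (D₂·T₁⁴ + D₁·T₂⁴)/(D₁+D₂) = 2.357×10¹¹ K⁴.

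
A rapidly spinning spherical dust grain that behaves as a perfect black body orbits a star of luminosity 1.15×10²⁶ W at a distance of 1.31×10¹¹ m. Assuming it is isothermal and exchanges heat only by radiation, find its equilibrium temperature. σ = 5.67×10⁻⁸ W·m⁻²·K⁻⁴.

T ≈ 220 K

First find the stellar flux at distance d: S = L/(4πd²) = 1.15×10²⁶/(4π·(1.31×10¹¹)²) = 533.3 W/m².
For an isothermal sphere, absorbed (1−a)S·πr² = emitted σ·4πr²·T⁴, so T⁴ = (1−a)S/(4σ).
T⁴ = 1.00·533.3/(4·5.67×10⁻⁸) = 2.351×10⁹ K⁴.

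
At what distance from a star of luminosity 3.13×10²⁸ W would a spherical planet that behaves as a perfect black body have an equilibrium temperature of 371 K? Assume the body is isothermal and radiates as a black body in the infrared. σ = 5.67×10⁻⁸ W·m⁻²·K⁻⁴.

d ≈ 7.61×10¹¹ m

For an isothermal black-emitting sphere, (1−a)S·πr² = σ·4πr²·T⁴ ⇒ S = 4σT⁴/(1−a).
S = 4·5.67×10⁻⁸·(371)⁴/1.00 = 4297 W/m².
Flux falls as S = L/(4πd²), so d = √(L/(4πS)) = √(3.13×10²⁸/(4π·4297)).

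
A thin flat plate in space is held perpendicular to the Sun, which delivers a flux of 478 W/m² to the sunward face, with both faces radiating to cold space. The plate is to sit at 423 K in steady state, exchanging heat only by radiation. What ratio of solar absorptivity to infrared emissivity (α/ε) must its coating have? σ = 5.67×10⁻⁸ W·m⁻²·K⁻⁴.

Balance: αS·A = εσ·2A·T⁴ ⇒ α/ε = 2σT⁴/S.
α/ε = 2·5.67×10⁻⁸·(423)⁴/478 = 2·5.67×10⁻⁸·3.202×10¹⁰/478.

α/ε ≈ 7.60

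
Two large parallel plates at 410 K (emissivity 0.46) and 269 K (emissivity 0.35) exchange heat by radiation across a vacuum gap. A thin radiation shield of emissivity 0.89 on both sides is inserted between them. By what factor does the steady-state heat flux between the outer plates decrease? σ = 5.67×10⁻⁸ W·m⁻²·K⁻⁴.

factor ≈ 1.31

Without shield: q₀ = σΔ(T⁴)/(1/ε₁+1/ε₂−1) with denominator 4.031.
With shield the two gaps are in series; the resistances add: (1/ε₁+1/ε_s−1)+(1/ε_s+1/ε₂−1) = 2.298+2.981 = 5.278.
Heat-flux ratio q₀/q = 5.278/4.031.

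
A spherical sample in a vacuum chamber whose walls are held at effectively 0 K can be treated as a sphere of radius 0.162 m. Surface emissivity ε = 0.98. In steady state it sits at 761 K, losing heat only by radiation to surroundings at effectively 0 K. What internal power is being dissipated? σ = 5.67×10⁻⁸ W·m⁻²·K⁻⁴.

P ≈ 6150 W

Steady state: P = εσA T⁴.
A = 4πr² = 0.3298 m²; T⁴ = (761)⁴ = 3.354×10¹¹ K⁴.
P = 0.98 × 5.67×10⁻⁸ × 0.3298 × 3.354×10¹¹.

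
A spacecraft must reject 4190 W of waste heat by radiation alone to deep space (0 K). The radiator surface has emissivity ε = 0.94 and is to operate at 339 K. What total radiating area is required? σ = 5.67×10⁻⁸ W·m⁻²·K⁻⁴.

P = εσA T⁴ ⇒ A = P/(εσT⁴).
T⁴ = 1.321×10¹⁰ K⁴.
A = 4190/(0.94 × 5.67×10⁻⁸ × 1.321×10¹⁰).

A ≈ 5.95 m²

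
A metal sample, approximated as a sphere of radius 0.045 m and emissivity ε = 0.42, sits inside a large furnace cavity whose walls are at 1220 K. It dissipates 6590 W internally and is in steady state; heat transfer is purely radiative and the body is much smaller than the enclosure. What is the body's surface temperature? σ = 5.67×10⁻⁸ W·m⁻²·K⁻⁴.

For a small grey body in a large enclosure, net radiated power = εσA(T⁴ − T_w⁴).
Steady state: P = εσA(T⁴ − T_w⁴) with A = 4πr² = 0.02545 m².
T⁴ = P/(εσA) + T_w⁴ = 6590/(0.42·5.67×10⁻⁸·0.02545) + (1220)⁴
    = 1.087×10¹³ + 2.215×10¹² = 1.309×10¹³ K⁴.

T ≈ 1900 K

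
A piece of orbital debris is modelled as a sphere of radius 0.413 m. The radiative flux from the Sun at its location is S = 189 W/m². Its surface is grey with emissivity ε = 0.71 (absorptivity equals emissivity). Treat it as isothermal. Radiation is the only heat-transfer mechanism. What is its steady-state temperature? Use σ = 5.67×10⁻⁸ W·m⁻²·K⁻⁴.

At equilibrium, absorbed power = emitted power.
Absorbing cross-section = πr² = 0.5359 m²; emitting surface = 4πr² = 2.143 m² (ratio 4).
εS·A_cross = εσ·A_surf·T⁴  ⇒  T⁴ = S/(4σ)   (ε cancels).
T⁴ = 189/(4·5.67×10⁻⁸) = 8.333×10⁸ K⁴.
T = (8.333×10⁸)^(1/4).

T ≈ 170 K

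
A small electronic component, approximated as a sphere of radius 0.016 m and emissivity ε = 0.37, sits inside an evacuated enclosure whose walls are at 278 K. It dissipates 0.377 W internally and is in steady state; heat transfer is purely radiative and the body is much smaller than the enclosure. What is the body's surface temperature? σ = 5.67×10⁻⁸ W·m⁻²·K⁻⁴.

T ≈ 328 K

For a small grey body in a large enclosure, net radiated power = εσA(T⁴ − T_w⁴).
Steady state: P = εσA(T⁴ − T_w⁴) with A = 4πr² = 0.003217 m².
T⁴ = P/(εσA) + T_w⁴ = 0.377/(0.37·5.67×10⁻⁸·0.003217) + (278)⁴
    = 5.586×10⁹ + 5.973×10⁹ = 1.156×10¹⁰ K⁴.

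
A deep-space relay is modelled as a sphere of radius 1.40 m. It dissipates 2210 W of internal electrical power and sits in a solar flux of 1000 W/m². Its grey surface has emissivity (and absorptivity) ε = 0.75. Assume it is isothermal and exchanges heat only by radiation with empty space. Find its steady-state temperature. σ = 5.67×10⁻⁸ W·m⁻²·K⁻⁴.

T ≈ 284 K

At steady state, absorbed solar power + internal power = radiated power.
Absorbed: α·S·A_cross = 0.75·1000·6.158 = 4618 W (cross-section πr²).
Total input = 4618 + 2210 = 6828 W.
Radiated: εσ·A_surf·T⁴ with A_surf = 4πr² = 24.63 m².
T⁴ = 6828/(0.75·5.67×10⁻⁸·24.63) = 6.519×10⁹ K⁴.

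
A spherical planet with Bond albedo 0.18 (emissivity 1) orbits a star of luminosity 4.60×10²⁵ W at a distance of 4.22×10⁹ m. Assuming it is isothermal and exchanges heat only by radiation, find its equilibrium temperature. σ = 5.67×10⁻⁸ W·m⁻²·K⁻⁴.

First find the stellar flux at distance d: S = L/(4πd²) = 4.60×10²⁵/(4π·(4.22×10⁹)²) = 2.056×10⁵ W/m².
For an isothermal sphere, absorbed (1−a)S·πr² = emitted σ·4πr²·T⁴, so T⁴ = (1−a)S/(4σ).
T⁴ = 0.820·2.056×10⁵/(4·5.67×10⁻⁸) = 7.432×10¹¹ K⁴.

T ≈ 928 K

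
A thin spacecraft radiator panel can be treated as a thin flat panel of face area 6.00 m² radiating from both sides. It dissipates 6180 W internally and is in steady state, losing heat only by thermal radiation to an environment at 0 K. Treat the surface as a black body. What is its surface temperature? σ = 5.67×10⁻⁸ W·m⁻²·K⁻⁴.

Steady state: internal power = radiated power, P = εσA T⁴.
Radiating area A = 2·6.00 = 12.00 m².
T⁴ = P/(εσA) = 6180/(1.0·5.67×10⁻⁸·12.00) = 9.083×10⁹ K⁴.
T = (9.083×10⁹)^(1/4).

T ≈ 309 K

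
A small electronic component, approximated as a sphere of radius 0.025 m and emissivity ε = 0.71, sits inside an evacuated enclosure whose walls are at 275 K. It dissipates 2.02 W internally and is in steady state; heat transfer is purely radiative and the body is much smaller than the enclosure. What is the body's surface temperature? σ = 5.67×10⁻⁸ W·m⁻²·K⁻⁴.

For a small grey body in a large enclosure, net radiated power = εσA(T⁴ − T_w⁴).
Steady state: P = εσA(T⁴ − T_w⁴) with A = 4πr² = 0.007854 m².
T⁴ = P/(εσA) + T_w⁴ = 2.02/(0.71·5.67×10⁻⁸·0.007854) + (275)⁴
    = 6.389×10⁹ + 5.719×10⁹ = 1.211×10¹⁰ K⁴.

T ≈ 332 K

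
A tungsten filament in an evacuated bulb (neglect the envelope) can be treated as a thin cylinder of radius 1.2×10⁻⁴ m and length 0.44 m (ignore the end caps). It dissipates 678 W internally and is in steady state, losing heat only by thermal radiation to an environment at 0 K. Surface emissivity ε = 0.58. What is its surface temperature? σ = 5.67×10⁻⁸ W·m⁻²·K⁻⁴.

Steady state: internal power = radiated power, P = εσA T⁴.
Radiating area A = 2πrL = 3.318×10⁻⁴ m².
T⁴ = P/(εσA) = 678/(0.58·5.67×10⁻⁸·3.318×10⁻⁴) = 6.214×10¹³ K⁴.
T = (6.214×10¹³)^(1/4).

T ≈ 2810 K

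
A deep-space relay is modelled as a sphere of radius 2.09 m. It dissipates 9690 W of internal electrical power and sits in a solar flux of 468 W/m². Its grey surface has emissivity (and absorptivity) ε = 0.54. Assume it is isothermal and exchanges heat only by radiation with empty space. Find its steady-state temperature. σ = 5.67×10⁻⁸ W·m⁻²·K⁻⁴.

T ≈ 297 K

At steady state, absorbed solar power + internal power = radiated power.
Absorbed: α·S·A_cross = 0.54·468·13.72 = 3468 W (cross-section πr²).
Total input = 3468 + 9690 = 13160 W.
Radiated: εσ·A_surf·T⁴ with A_surf = 4πr² = 54.89 m².
T⁴ = 13160/(0.54·5.67×10⁻⁸·54.89) = 7.829×10⁹ K⁴.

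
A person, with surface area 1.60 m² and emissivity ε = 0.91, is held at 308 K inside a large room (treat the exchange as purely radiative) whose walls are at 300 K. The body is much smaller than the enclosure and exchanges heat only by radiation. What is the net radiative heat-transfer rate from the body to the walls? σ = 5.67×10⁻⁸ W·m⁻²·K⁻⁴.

For a small grey body in a large enclosure: P_net = εσA(T_body⁴ − T_wall⁴).
A = 1.60 m²; T_body⁴ − T_wall⁴ = 8.999×10⁹ − 8.100×10⁹ = 8.992×10⁸ K⁴.
|P_net| = 0.91·5.67×10⁻⁸·1.600·8.992×10⁸.

P_net ≈ 74.2 W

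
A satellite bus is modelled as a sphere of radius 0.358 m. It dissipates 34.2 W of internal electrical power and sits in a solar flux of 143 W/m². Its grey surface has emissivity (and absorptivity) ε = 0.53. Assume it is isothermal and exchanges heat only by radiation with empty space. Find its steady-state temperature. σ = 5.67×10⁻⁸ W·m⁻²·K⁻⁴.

At steady state, absorbed solar power + internal power = radiated power.
Absorbed: α·S·A_cross = 0.53·143·0.4026 = 30.52 W (cross-section πr²).
Total input = 30.52 + 34.2 = 64.72 W.
Radiated: εσ·A_surf·T⁴ with A_surf = 4πr² = 1.611 m².
T⁴ = 64.72/(0.53·5.67×10⁻⁸·1.611) = 1.337×10⁹ K⁴.

T ≈ 191 K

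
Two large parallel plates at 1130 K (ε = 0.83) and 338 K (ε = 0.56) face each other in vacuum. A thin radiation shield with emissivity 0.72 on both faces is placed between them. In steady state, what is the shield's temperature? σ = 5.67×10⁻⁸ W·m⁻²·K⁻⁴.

In steady state the net flux on the hot side equals that on the cold side.
σ(T₁⁴−T_s⁴)/D₁ = σ(T_s⁴−T₂⁴)/D₂, with D₁ = 1/ε₁+1/ε_s−1 = 1.594, D₂ = 1/ε_s+1/ε₂−1 = 2.175.
Solve for T_s⁴: T_s⁴ = (D₂·T₁⁴ + D₁·T₂⁴)/(D₁+D₂) = 9.464×10¹¹ K⁴.

T_s ≈ 986 K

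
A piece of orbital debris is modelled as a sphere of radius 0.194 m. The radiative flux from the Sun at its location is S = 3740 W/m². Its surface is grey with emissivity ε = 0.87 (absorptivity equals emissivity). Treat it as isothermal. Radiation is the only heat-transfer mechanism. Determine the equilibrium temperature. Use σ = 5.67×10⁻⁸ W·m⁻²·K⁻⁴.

At equilibrium, absorbed power = emitted power.
Absorbing cross-section = πr² = 0.1182 m²; emitting surface = 4πr² = 0.4729 m² (ratio 4).
εS·A_cross = εσ·A_surf·T⁴  ⇒  T⁴ = S/(4σ)   (ε cancels).
T⁴ = 3740/(4·5.67×10⁻⁸) = 1.649×10¹⁰ K⁴.
T = (1.649×10¹⁰)^(1/4).

T ≈ 358 K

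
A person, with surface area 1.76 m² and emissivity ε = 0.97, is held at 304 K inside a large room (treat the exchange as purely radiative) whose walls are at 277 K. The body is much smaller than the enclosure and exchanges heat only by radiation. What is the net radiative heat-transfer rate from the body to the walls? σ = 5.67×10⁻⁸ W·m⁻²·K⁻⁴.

P_net ≈ 257 W

For a small grey body in a large enclosure: P_net = εσA(T_body⁴ − T_wall⁴).
A = 1.76 m²; T_body⁴ − T_wall⁴ = 8.541×10⁹ − 5.887×10⁹ = 2.653×10⁹ K⁴.
|P_net| = 0.97·5.67×10⁻⁸·1.760·2.653×10⁹.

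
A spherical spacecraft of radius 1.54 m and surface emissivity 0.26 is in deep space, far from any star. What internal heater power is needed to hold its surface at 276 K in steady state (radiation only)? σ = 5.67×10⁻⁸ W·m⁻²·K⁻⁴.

P ≈ 2550 W

P = εσ·4πr²·T⁴.
4πr² = 29.80 m²; T⁴ = 5.803×10⁹ K⁴.
P = 0.26·5.67×10⁻⁸·29.80·5.803×10⁹.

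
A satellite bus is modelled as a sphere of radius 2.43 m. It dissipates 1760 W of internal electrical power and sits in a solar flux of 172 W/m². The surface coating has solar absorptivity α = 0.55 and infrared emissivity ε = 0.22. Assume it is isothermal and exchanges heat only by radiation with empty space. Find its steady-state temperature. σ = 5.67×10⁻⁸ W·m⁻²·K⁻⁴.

T ≈ 248 K

At steady state, absorbed solar power + internal power = radiated power.
Absorbed: α·S·A_cross = 0.55·172·18.55 = 1755 W (cross-section πr²).
Total input = 1755 + 1760 = 3515 W.
Radiated: εσ·A_surf·T⁴ with A_surf = 4πr² = 74.20 m².
T⁴ = 3515/(0.22·5.67×10⁻⁸·74.20) = 3.797×10⁹ K⁴.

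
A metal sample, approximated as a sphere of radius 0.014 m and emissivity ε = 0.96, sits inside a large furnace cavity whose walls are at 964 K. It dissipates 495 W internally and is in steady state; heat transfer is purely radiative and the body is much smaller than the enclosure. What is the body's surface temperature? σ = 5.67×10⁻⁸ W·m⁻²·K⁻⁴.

For a small grey body in a large enclosure, net radiated power = εσA(T⁴ − T_w⁴).
Steady state: P = εσA(T⁴ − T_w⁴) with A = 4πr² = 0.002463 m².
T⁴ = P/(εσA) + T_w⁴ = 495/(0.96·5.67×10⁻⁸·0.002463) + (964)⁴
    = 3.692×10¹² + 8.636×10¹¹ = 4.556×10¹² K⁴.

T ≈ 1460 K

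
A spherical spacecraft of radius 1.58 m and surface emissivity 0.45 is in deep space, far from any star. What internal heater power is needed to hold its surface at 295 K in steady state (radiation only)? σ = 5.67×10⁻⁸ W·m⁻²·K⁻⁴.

P ≈ 6060 W

P = εσ·4πr²·T⁴.
4πr² = 31.37 m²; T⁴ = 7.573×10⁹ K⁴.
P = 0.45·5.67×10⁻⁸·31.37·7.573×10⁹.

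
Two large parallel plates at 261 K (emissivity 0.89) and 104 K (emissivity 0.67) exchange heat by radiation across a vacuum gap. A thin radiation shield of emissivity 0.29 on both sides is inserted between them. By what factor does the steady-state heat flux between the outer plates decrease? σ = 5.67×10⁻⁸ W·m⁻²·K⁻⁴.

Without shield: q₀ = σΔ(T⁴)/(1/ε₁+1/ε₂−1) with denominator 1.616.
With shield the two gaps are in series; the resistances add: (1/ε₁+1/ε_s−1)+(1/ε_s+1/ε₂−1) = 3.572+3.941 = 7.513.
Heat-flux ratio q₀/q = 7.513/1.616.

factor ≈ 4.65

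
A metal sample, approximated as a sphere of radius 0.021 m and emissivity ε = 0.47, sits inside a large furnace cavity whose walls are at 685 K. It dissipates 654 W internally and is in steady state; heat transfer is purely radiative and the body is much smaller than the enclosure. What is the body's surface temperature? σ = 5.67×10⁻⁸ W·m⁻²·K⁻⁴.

T ≈ 1470 K

For a small grey body in a large enclosure, net radiated power = εσA(T⁴ − T_w⁴).
Steady state: P = εσA(T⁴ − T_w⁴) with A = 4πr² = 0.005542 m².
T⁴ = P/(εσA) + T_w⁴ = 654/(0.47·5.67×10⁻⁸·0.005542) + (685)⁴
    = 4.428×10¹² + 2.202×10¹¹ = 4.649×10¹² K⁴.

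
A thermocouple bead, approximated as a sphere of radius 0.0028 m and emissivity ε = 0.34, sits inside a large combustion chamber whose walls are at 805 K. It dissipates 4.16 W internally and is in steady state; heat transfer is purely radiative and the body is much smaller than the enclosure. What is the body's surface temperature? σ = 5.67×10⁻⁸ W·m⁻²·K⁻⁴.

For a small grey body in a large enclosure, net radiated power = εσA(T⁴ − T_w⁴).
Steady state: P = εσA(T⁴ − T_w⁴) with A = 4πr² = 9.852×10⁻⁵ m².
T⁴ = P/(εσA) + T_w⁴ = 4.16/(0.34·5.67×10⁻⁸·9.852×10⁻⁵) + (805)⁴
    = 2.190×10¹² + 4.199×10¹¹ = 2.610×10¹² K⁴.

T ≈ 1270 K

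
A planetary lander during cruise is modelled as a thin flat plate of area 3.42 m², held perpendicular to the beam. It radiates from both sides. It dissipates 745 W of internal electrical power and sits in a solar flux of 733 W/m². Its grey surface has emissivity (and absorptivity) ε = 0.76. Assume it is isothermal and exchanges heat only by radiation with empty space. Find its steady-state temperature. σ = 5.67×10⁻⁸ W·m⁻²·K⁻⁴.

At steady state, absorbed solar power + internal power = radiated power.
Absorbed: α·S·A_cross = 0.76·733·3.420 = 1905 W (cross-section A).
Total input = 1905 + 745 = 2650 W.
Radiated: εσ·A_surf·T⁴ with A_surf = 2A = 6.840 m².
T⁴ = 2650/(0.76·5.67×10⁻⁸·6.840) = 8.991×10⁹ K⁴.

T ≈ 308 K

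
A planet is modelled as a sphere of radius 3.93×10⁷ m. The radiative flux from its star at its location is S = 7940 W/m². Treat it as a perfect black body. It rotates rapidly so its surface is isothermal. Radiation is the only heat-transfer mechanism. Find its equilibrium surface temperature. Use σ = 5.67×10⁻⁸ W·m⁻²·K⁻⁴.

T ≈ 433 K

At equilibrium, absorbed power = emitted power.
Absorbing cross-section = πr² = 4.852×10¹⁵ m²; emitting surface = 4πr² = 1.941×10¹⁶ m² (ratio 4).
S·A_cross = εσ·A_surf·T⁴  ⇒  T⁴ = S/(4σ).
T⁴ = 1.00·7940/(4·5.67×10⁻⁸) = 3.501×10¹⁰ K⁴.
T = (3.501×10¹⁰)^(1/4).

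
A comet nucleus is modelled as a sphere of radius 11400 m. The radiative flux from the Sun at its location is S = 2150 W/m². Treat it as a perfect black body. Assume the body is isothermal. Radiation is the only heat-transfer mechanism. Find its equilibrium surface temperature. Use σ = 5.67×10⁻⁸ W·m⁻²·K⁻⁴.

T ≈ 312 K

At equilibrium, absorbed power = emitted power.
Absorbing cross-section = πr² = 4.083×10⁸ m²; emitting surface = 4πr² = 1.633×10⁹ m² (ratio 4).
S·A_cross = εσ·A_surf·T⁴  ⇒  T⁴ = S/(4σ).
T⁴ = 1.00·2150/(4·5.67×10⁻⁸) = 9.480×10⁹ K⁴.
T = (9.480×10⁹)^(1/4).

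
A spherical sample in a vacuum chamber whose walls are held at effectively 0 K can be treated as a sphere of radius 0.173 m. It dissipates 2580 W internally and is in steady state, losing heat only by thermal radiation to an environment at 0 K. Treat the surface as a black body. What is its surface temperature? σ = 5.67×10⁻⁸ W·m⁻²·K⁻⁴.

Steady state: internal power = radiated power, P = εσA T⁴.
Radiating area A = 4πr² = 0.3761 m².
T⁴ = P/(εσA) = 2580/(1.0·5.67×10⁻⁸·0.3761) = 1.210×10¹¹ K⁴.
T = (1.210×10¹¹)^(1/4).

T ≈ 590 K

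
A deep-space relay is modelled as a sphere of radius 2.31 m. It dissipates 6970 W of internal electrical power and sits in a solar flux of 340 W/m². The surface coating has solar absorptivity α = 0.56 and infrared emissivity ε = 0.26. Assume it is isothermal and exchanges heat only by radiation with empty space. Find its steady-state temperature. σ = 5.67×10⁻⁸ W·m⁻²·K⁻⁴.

T ≈ 318 K

At steady state, absorbed solar power + internal power = radiated power.
Absorbed: α·S·A_cross = 0.56·340·16.76 = 3192 W (cross-section πr²).
Total input = 3192 + 6970 = 10160 W.
Radiated: εσ·A_surf·T⁴ with A_surf = 4πr² = 67.06 m².
T⁴ = 10160/(0.26·5.67×10⁻⁸·67.06) = 1.028×10¹⁰ K⁴.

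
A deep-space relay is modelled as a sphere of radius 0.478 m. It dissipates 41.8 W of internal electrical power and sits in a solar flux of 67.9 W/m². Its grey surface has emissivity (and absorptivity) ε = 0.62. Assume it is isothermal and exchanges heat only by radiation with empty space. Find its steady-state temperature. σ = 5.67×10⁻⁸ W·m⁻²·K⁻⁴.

At steady state, absorbed solar power + internal power = radiated power.
Absorbed: α·S·A_cross = 0.62·67.9·0.7178 = 30.22 W (cross-section πr²).
Total input = 30.22 + 41.8 = 72.02 W.
Radiated: εσ·A_surf·T⁴ with A_surf = 4πr² = 2.871 m².
T⁴ = 72.02/(0.62·5.67×10⁻⁸·2.871) = 7.135×10⁸ K⁴.

T ≈ 163 K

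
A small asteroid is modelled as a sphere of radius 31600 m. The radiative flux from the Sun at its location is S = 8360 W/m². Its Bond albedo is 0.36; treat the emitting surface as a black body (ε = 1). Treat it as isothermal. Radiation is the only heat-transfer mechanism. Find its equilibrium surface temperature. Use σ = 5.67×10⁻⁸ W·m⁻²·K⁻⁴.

At equilibrium, absorbed power = emitted power.
Absorbing cross-section = πr² = 3.137×10⁹ m²; emitting surface = 4πr² = 1.255×10¹⁰ m² (ratio 4).
(1−a)S·A_cross = εσ·A_surf·T⁴  ⇒  T⁴ = (1−a)S/(4σ).
T⁴ = 0.640·8360/(4·5.67×10⁻⁸) = 2.359×10¹⁰ K⁴.
T = (2.359×10¹⁰)^(1/4).

T ≈ 392 K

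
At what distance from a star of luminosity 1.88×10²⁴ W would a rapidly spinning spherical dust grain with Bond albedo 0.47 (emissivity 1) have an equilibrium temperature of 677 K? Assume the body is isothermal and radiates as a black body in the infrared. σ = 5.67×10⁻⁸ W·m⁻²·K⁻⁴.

d ≈ 1.29×10⁹ m

For an isothermal black-emitting sphere, (1−a)S·πr² = σ·4πr²·T⁴ ⇒ S = 4σT⁴/(1−a).
S = 4·5.67×10⁻⁸·(677)⁴/0.530 = 89890 W/m².
Flux falls as S = L/(4πd²), so d = √(L/(4πS)) = √(1.88×10²⁴/(4π·89890)).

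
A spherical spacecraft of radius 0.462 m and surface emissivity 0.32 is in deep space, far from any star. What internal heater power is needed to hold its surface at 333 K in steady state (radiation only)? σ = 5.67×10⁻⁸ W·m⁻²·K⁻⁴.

P = εσ·4πr²·T⁴.
4πr² = 2.682 m²; T⁴ = 1.230×10¹⁰ K⁴.
P = 0.32·5.67×10⁻⁸·2.682·1.230×10¹⁰.

P ≈ 598 W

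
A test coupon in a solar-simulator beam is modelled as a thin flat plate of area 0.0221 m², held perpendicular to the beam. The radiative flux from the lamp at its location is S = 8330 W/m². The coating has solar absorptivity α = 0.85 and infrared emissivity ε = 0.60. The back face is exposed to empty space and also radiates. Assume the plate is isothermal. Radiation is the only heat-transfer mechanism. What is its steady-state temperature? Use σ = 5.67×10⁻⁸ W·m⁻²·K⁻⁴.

At equilibrium, absorbed power = emitted power.
Absorbing cross-section = A = 0.02210 m²; emitting surface = 2A = 0.04420 m² (ratio 2).
αS·A_cross = εσ·A_surf·T⁴  ⇒  T⁴ = αS/(ε·2σ).
T⁴ = 0.850·8330/(0.60·2·5.67×10⁻⁸) = 1.041×10¹¹ K⁴.
T = (1.041×10¹¹)^(1/4).

T ≈ 568 K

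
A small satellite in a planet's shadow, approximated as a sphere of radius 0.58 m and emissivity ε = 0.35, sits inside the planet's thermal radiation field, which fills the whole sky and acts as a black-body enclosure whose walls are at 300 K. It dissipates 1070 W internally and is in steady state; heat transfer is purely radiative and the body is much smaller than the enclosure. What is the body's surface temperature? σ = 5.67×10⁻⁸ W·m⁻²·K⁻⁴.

T ≈ 380 K

For a small grey body in a large enclosure, net radiated power = εσA(T⁴ − T_w⁴).
Steady state: P = εσA(T⁴ − T_w⁴) with A = 4πr² = 4.227 m².
T⁴ = P/(εσA) + T_w⁴ = 1070/(0.35·5.67×10⁻⁸·4.227) + (300)⁴
    = 1.275×10¹⁰ + 8.100×10⁹ = 2.085×10¹⁰ K⁴.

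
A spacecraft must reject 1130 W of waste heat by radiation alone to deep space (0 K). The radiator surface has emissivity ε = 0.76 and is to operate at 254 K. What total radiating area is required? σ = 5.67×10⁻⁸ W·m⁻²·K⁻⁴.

A ≈ 6.30 m²

P = εσA T⁴ ⇒ A = P/(εσT⁴).
T⁴ = 4.162×10⁹ K⁴.
A = 1130/(0.76 × 5.67×10⁻⁸ × 4.162×10⁹).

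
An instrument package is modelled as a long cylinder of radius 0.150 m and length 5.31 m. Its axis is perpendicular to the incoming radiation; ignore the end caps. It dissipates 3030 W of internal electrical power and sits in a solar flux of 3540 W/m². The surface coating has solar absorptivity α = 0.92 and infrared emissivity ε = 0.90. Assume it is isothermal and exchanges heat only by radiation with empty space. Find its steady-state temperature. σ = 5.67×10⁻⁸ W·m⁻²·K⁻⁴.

T ≈ 424 K

At steady state, absorbed solar power + internal power = radiated power.
Absorbed: α·S·A_cross = 0.92·3540·1.593 = 5188 W (cross-section 2rL).
Total input = 5188 + 3030 = 8218 W.
Radiated: εσ·A_surf·T⁴ with A_surf = 2πrL = 5.005 m².
T⁴ = 8218/(0.90·5.67×10⁻⁸·5.005) = 3.218×10¹⁰ K⁴.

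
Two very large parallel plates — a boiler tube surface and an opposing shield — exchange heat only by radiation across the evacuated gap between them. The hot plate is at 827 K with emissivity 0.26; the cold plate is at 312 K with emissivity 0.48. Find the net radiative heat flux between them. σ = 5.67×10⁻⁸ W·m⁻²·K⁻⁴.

For two infinite grey parallel plates, q = σ(T₁⁴ − T₂⁴)/(1/ε₁ + 1/ε₂ − 1).
T₁⁴ − T₂⁴ = 4.678×10¹¹ − 9.476×10⁹ = 4.583×10¹¹ K⁴.
1/ε₁ + 1/ε₂ − 1 = 3.846 + 2.083 − 1 = 4.929.
q = 5.67×10⁻⁸ × 4.583×10¹¹ / 4.929.

q ≈ 5270 W/m²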